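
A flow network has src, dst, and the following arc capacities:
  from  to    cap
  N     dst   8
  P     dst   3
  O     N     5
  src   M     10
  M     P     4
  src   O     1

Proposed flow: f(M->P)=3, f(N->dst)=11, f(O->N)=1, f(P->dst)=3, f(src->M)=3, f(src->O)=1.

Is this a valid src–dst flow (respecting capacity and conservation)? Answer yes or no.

Capacity violated on N->dst: flow 11 > capacity 8.

No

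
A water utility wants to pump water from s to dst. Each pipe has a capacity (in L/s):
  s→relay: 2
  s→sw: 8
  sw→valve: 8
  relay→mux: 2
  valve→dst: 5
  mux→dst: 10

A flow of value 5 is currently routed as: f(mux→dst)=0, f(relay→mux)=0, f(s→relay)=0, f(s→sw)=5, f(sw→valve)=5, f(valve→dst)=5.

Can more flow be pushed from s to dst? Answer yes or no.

Residual path s→relay→mux→dst has bottleneck 2 > 0.
Pushing 2 along it raises the flow to 7, so the given flow is not maximum.

Yes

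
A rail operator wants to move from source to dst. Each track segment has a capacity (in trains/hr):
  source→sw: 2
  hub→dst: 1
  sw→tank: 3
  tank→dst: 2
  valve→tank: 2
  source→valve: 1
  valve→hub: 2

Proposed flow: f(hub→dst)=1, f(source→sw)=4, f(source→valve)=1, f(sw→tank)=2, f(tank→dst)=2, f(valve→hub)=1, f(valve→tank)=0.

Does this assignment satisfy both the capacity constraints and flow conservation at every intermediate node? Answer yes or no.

No

Capacity violated on source→sw: flow 4 > capacity 2.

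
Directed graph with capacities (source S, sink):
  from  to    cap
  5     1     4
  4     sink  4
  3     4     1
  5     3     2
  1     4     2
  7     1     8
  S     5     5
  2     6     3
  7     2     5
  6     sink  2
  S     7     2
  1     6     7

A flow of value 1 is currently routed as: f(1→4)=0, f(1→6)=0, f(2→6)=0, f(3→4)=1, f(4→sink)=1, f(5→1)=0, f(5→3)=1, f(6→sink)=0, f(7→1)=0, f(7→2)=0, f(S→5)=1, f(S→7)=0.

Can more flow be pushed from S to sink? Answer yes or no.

Yes

Residual path S→5→1→4→sink has bottleneck 2 > 0.
Pushing 2 along it raises the flow to 3, so the given flow is not maximum.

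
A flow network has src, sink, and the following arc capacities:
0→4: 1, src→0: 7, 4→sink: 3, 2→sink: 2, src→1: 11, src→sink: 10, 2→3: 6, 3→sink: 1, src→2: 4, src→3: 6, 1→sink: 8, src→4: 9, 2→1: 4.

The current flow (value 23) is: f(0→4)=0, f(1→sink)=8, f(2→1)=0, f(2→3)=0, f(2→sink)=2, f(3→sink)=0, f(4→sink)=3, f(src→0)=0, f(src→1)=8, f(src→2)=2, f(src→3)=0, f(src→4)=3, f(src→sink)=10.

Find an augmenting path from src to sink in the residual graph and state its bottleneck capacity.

src→3→sink, bottleneck 1

Residual along src→3→sink: src→3: 6, 3→sink: 1.
Bottleneck = min = 1.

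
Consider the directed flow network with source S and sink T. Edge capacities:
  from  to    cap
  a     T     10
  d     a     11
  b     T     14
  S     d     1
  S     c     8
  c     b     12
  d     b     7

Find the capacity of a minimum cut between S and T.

9

Max flow = 9 (via 2 augmenting paths).
In the residual at optimum, the set reachable from S is {S}.
Cut edges: S→d (cap 1), S→c (cap 8). Sum = 9.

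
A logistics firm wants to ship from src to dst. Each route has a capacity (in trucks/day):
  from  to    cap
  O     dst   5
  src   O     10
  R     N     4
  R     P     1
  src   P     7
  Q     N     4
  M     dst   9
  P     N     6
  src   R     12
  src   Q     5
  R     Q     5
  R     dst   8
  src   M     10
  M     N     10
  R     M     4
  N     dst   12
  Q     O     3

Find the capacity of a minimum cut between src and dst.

Max flow = 34 (via 7 augmenting paths).
In the residual at optimum, the set reachable from src is {M, N, O, P, Q, R, src}.
Cut edges: R→dst (cap 8), M→dst (cap 9), O→dst (cap 5), N→dst (cap 12). Sum = 34.

34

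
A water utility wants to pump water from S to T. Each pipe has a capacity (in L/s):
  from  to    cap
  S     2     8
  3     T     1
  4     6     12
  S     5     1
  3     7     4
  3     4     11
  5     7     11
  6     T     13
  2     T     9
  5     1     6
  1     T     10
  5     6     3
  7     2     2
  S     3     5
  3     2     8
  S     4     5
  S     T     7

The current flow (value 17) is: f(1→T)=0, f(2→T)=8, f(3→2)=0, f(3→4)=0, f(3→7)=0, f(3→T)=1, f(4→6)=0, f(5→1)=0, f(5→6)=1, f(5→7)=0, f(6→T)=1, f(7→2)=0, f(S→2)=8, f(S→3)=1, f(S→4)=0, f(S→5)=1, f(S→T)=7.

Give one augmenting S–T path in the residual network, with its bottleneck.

S→3→2→T, bottleneck 1

Residual along S→3→2→T: S→3: 4, 3→2: 8, 2→T: 1.
Bottleneck = min = 1.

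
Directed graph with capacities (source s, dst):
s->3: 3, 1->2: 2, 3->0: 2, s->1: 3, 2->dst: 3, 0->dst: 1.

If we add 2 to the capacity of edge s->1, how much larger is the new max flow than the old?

0

Original max flow = 3.
Edge s->1 does not cross the min cut (source side {0, 1, 3, s}), so extra capacity there cannot help.
New max flow = 3. Increase = 0.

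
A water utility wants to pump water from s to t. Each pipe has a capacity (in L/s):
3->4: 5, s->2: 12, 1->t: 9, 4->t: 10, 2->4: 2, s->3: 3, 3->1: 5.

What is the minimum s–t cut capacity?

5

Max flow = 5 (via 2 augmenting paths).
In the residual at optimum, the set reachable from s is {2, s}.
Cut edges: s->3 (cap 3), 2->4 (cap 2). Sum = 5.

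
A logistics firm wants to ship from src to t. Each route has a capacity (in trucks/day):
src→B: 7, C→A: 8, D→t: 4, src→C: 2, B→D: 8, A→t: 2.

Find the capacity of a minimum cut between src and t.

Max flow = 6 (via 2 augmenting paths).
In the residual at optimum, the set reachable from src is {B, D, src}.
Cut edges: src→C (cap 2), D→t (cap 4). Sum = 6.

6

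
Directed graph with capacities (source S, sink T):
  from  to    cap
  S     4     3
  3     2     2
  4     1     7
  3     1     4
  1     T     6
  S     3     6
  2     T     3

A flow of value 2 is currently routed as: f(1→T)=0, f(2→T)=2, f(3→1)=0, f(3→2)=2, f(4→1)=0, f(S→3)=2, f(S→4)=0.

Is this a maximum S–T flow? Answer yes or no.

No

Residual path S→3→1→T has bottleneck 4 > 0.
Pushing 4 along it raises the flow to 6, so the given flow is not maximum.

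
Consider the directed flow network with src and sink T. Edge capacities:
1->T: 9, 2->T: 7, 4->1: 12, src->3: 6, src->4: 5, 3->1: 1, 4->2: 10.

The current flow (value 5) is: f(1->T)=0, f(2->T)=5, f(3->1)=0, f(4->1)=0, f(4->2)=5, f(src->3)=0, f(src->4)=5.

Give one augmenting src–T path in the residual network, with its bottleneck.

src->3->1->T, bottleneck 1

Residual along src->3->1->T: src->3: 6, 3->1: 1, 1->T: 9.
Bottleneck = min = 1.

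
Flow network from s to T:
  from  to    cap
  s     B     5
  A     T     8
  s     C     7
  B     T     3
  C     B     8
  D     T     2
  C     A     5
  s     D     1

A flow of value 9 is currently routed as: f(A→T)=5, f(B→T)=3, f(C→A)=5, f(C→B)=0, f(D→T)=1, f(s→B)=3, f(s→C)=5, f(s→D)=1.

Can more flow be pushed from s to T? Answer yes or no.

No

Residual reachable from s: {B, C, s}; T is not reachable.
Saturated cut: s→D, C→A, B→T with total capacity 9 = current flow value. Flow is maximum.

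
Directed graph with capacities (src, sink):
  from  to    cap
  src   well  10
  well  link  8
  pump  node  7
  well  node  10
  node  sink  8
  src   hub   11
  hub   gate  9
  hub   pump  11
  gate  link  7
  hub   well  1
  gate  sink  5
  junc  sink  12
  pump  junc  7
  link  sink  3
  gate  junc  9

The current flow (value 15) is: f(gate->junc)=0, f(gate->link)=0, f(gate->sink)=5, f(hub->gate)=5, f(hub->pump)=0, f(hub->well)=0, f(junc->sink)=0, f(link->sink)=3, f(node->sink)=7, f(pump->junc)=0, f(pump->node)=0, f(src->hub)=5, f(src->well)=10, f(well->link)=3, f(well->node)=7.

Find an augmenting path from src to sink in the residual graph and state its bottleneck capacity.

src->hub->well->node->sink, bottleneck 1

Residual along src->hub->well->node->sink: src->hub: 6, hub->well: 1, well->node: 3, node->sink: 1.
Bottleneck = min = 1.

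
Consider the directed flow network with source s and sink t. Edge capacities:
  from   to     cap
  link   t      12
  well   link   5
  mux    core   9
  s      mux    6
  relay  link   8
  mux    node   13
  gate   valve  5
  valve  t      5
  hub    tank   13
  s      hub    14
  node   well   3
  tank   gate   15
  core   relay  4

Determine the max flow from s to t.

11

Augment s->mux->core->relay->link->t: bottleneck 4. Total 4.
Augment s->mux->node->well->link->t: bottleneck 2. Total 6.
Augment s->hub->tank->gate->valve->t: bottleneck 5. Total 11.
No augmenting path remains in the residual graph.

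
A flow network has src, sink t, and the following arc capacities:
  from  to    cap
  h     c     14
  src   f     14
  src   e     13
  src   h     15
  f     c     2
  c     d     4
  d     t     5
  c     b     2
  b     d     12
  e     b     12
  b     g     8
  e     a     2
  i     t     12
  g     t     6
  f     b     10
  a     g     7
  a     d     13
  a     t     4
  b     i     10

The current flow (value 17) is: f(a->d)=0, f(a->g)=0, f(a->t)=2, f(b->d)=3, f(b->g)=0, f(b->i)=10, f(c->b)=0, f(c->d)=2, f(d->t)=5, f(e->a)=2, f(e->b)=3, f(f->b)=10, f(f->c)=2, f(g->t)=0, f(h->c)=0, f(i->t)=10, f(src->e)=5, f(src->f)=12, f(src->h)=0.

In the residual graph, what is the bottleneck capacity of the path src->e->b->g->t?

6

Residual capacities along the path: src->e: 8, e->b: 9, b->g: 8, g->t: 6.
Minimum is 6.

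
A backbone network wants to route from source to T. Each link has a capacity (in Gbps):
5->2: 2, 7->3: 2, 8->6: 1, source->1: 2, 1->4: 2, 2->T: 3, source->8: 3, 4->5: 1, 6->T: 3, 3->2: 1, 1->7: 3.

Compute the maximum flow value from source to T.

3

Augment source->8->6->T: bottleneck 1. Total 1.
Augment source->1->4->5->2->T: bottleneck 1. Total 2.
Augment source->1->7->3->2->T: bottleneck 1. Total 3.
No augmenting path remains in the residual graph.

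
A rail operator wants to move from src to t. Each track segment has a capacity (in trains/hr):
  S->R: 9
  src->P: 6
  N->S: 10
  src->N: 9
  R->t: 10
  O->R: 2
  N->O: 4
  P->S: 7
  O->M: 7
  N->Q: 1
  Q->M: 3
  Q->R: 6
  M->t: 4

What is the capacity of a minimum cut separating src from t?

14

Max flow = 14 (via 5 augmenting paths).
In the residual at optimum, the set reachable from src is {N, P, S, src}.
Cut edges: N->Q (cap 1), N->O (cap 4), S->R (cap 9). Sum = 14.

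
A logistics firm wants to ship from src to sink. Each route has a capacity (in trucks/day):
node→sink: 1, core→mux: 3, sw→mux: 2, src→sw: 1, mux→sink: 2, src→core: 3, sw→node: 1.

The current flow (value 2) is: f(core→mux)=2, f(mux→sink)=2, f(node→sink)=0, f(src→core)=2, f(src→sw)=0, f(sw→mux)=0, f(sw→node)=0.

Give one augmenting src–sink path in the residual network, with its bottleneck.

src→sw→node→sink, bottleneck 1

Residual along src→sw→node→sink: src→sw: 1, sw→node: 1, node→sink: 1.
Bottleneck = min = 1.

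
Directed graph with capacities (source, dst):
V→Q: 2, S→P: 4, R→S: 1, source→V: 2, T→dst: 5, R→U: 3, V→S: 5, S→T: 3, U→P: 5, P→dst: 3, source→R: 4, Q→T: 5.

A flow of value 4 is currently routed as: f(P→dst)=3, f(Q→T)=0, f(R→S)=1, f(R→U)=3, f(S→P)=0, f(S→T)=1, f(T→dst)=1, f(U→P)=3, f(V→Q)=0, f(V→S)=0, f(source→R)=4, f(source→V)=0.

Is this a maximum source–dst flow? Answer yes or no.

Residual path source→V→S→T→dst has bottleneck 2 > 0.
Pushing 2 along it raises the flow to 6, so the given flow is not maximum.

No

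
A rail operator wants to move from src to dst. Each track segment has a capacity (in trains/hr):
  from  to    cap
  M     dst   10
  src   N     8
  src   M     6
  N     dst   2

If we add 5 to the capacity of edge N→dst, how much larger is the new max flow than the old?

Original max flow = 8.
After raising cap(N→dst), augmenting paths through that edge carry 5 more units.
New max flow = 13. Increase = 5.

5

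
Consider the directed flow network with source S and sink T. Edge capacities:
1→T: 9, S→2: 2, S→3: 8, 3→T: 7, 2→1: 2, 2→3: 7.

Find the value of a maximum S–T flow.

9

Augment S→3→T: bottleneck 7. Total 7.
Augment S→2→1→T: bottleneck 2. Total 9.
No augmenting path remains in the residual graph.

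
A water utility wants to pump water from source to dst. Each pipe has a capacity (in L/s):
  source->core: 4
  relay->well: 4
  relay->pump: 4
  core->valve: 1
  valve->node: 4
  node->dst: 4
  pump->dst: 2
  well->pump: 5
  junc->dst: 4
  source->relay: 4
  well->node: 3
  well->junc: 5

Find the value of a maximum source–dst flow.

Augment source->relay->pump->dst: bottleneck 2. Total 2.
Augment source->relay->well->junc->dst: bottleneck 2. Total 4.
Augment source->core->valve->node->dst: bottleneck 1. Total 5.
No augmenting path remains in the residual graph.

5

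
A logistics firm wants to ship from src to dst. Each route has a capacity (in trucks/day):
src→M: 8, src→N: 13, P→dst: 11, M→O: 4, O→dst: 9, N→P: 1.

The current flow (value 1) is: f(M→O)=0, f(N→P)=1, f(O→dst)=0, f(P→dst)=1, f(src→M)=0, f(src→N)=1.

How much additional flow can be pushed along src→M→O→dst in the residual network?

4

Residual capacities along the path: src→M: 8, M→O: 4, O→dst: 9.
Minimum is 4.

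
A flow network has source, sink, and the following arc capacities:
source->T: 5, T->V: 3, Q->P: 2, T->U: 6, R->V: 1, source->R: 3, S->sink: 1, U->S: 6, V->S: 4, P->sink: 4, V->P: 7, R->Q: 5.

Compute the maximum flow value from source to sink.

5

Augment source->R->Q->P->sink: bottleneck 2. Total 2.
Augment source->R->V->P->sink: bottleneck 1. Total 3.
Augment source->T->V->P->sink: bottleneck 1. Total 4.
Augment source->T->V->S->sink: bottleneck 1. Total 5.
No augmenting path remains in the residual graph.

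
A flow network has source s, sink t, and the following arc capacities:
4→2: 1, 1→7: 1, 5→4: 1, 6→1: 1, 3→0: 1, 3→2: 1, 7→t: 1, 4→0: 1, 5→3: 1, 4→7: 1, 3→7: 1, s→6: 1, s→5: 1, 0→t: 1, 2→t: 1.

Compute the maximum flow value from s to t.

2

Augment s→6→1→7→t: bottleneck 1. Total 1.
Augment s→5→3→0→t: bottleneck 1. Total 2.
No augmenting path remains in the residual graph.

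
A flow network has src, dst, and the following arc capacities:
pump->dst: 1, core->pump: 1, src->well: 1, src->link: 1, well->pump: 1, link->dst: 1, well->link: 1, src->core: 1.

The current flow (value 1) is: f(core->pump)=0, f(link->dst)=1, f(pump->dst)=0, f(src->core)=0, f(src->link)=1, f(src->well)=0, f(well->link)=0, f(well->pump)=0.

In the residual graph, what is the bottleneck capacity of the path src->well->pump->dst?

1

Residual capacities along the path: src->well: 1, well->pump: 1, pump->dst: 1.
Minimum is 1.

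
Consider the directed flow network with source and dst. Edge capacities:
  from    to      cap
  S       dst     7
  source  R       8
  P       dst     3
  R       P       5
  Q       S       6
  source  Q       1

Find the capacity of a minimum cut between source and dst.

4

Max flow = 4 (via 2 augmenting paths).
In the residual at optimum, the set reachable from source is {P, R, source}.
Cut edges: source→Q (cap 1), P→dst (cap 3). Sum = 4.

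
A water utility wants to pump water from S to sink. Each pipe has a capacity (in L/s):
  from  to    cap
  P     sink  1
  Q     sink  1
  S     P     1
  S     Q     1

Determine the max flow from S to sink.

2

Augment S->P->sink: bottleneck 1. Total 1.
Augment S->Q->sink: bottleneck 1. Total 2.
No augmenting path remains in the residual graph.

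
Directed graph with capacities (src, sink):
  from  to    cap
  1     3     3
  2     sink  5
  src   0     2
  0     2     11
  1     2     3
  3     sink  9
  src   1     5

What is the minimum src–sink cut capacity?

7

Max flow = 7 (via 3 augmenting paths).
In the residual at optimum, the set reachable from src is {src}.
Cut edges: src->0 (cap 2), src->1 (cap 5). Sum = 7.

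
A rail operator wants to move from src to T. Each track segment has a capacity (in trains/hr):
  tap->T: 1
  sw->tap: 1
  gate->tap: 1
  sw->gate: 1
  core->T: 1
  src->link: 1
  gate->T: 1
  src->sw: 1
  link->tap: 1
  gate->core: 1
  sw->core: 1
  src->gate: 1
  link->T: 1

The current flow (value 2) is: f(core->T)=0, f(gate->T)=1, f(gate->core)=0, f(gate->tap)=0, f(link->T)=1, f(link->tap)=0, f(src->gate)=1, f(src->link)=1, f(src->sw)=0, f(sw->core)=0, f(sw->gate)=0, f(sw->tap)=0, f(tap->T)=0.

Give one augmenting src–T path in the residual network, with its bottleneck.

Residual along src->sw->core->T: src->sw: 1, sw->core: 1, core->T: 1.
Bottleneck = min = 1.

src->sw->core->T, bottleneck 1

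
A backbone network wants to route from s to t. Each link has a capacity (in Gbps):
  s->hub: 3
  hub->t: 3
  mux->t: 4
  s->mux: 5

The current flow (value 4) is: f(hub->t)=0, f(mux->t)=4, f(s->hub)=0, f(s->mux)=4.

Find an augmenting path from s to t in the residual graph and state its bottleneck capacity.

s->hub->t, bottleneck 3

Residual along s->hub->t: s->hub: 3, hub->t: 3.
Bottleneck = min = 3.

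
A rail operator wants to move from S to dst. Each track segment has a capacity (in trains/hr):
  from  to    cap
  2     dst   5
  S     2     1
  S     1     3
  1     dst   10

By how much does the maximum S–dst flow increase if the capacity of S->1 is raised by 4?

Original max flow = 4.
After raising cap(S->1), augmenting paths through that edge carry 4 more units.
New max flow = 8. Increase = 4.

4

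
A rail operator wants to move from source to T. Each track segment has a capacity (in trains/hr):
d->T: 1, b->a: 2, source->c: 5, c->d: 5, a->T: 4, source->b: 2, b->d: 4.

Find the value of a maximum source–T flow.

3

Augment source->b->a->T: bottleneck 2. Total 2.
Augment source->c->d->T: bottleneck 1. Total 3.
No augmenting path remains in the residual graph.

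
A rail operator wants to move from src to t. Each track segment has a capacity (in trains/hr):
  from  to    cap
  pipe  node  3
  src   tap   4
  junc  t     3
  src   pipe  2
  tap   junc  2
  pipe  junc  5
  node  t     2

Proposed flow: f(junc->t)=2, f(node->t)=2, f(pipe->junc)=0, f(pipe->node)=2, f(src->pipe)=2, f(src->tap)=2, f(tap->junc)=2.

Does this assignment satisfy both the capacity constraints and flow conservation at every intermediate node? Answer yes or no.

Every edge has 0 ≤ f(e) ≤ cap(e).
At each intermediate node, inflow equals outflow.

Yes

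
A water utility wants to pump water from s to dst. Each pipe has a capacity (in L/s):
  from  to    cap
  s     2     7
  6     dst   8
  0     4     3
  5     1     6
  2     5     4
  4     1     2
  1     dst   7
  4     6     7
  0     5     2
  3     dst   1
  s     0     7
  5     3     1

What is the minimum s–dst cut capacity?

9

Max flow = 9 (via 3 augmenting paths).
In the residual at optimum, the set reachable from s is {0, 2, s}.
Cut edges: 2->5 (cap 4), 0->4 (cap 3), 0->5 (cap 2). Sum = 9.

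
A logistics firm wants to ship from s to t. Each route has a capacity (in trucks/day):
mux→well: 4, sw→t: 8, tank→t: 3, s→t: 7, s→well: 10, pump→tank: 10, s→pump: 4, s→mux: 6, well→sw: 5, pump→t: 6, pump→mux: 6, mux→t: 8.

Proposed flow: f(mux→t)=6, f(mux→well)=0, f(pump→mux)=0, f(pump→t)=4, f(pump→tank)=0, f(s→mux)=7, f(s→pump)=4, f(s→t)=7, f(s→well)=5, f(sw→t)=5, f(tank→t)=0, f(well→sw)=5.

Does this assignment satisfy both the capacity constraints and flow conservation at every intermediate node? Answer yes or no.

No

Capacity violated on s→mux: flow 7 > capacity 6.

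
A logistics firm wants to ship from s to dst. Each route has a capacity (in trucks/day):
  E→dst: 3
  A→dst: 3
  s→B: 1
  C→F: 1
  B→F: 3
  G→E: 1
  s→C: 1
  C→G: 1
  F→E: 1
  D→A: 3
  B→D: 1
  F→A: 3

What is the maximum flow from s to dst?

2

Augment s→C→G→E→dst: bottleneck 1. Total 1.
Augment s→B→F→E→dst: bottleneck 1. Total 2.
No augmenting path remains in the residual graph.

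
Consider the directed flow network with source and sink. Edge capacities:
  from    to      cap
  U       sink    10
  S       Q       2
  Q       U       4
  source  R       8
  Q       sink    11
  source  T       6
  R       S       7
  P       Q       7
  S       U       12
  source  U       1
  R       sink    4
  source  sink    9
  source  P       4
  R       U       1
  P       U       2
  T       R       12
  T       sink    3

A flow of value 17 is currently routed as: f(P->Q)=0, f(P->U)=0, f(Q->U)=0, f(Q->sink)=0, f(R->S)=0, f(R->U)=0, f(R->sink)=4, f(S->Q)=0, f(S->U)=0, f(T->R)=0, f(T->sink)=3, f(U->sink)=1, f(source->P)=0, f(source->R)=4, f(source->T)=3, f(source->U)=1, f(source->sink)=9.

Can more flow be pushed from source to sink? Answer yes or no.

Yes

Residual path source->R->U->sink has bottleneck 1 > 0.
Pushing 1 along it raises the flow to 18, so the given flow is not maximum.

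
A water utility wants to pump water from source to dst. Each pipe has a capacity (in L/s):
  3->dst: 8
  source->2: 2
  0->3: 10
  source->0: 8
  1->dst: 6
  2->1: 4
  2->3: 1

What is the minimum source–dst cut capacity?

10

Max flow = 10 (via 2 augmenting paths).
In the residual at optimum, the set reachable from source is {source}.
Cut edges: source->2 (cap 2), source->0 (cap 8). Sum = 10.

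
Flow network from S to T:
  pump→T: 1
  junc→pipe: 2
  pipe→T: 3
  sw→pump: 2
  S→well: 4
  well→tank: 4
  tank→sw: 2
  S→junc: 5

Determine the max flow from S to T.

Augment S→junc→pipe→T: bottleneck 2. Total 2.
Augment S→well→tank→sw→pump→T: bottleneck 1. Total 3.
No augmenting path remains in the residual graph.

3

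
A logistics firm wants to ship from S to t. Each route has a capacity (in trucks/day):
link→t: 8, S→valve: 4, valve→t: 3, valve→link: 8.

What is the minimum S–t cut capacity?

Max flow = 4 (via 2 augmenting paths).
In the residual at optimum, the set reachable from S is {S}.
Cut edges: S→valve (cap 4). Sum = 4.

4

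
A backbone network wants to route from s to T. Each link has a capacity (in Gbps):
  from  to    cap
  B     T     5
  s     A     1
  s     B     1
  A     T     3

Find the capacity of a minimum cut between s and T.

2

Max flow = 2 (via 2 augmenting paths).
In the residual at optimum, the set reachable from s is {s}.
Cut edges: s->A (cap 1), s->B (cap 1). Sum = 2.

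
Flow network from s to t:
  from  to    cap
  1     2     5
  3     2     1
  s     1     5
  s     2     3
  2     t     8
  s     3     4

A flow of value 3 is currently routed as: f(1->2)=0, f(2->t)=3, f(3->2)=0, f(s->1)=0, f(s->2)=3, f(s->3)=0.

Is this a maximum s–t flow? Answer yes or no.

No

Residual path s->1->2->t has bottleneck 5 > 0.
Pushing 5 along it raises the flow to 8, so the given flow is not maximum.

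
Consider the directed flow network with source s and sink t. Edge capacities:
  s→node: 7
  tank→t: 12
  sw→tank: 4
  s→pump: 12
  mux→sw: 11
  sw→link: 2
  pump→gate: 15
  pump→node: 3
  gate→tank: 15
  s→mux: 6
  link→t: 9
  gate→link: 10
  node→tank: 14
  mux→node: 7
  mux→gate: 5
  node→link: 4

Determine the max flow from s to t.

21

Augment s→node→tank→t: bottleneck 7. Total 7.
Augment s→pump→node→tank→t: bottleneck 3. Total 10.
Augment s→pump→gate→link→t: bottleneck 9. Total 19.
Augment s→mux→sw→tank→t: bottleneck 2. Total 21.
No augmenting path remains in the residual graph.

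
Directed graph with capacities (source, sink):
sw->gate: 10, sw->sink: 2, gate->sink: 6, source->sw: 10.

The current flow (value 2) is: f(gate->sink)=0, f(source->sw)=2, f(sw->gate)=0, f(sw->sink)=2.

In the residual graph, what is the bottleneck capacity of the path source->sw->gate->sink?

Residual capacities along the path: source->sw: 8, sw->gate: 10, gate->sink: 6.
Minimum is 6.

6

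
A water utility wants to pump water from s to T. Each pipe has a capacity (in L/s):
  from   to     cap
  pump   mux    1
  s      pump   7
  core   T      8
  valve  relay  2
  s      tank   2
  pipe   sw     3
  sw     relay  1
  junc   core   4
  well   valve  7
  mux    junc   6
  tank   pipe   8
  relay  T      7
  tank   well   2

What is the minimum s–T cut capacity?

3

Max flow = 3 (via 2 augmenting paths).
In the residual at optimum, the set reachable from s is {pump, s}.
Cut edges: pump→mux (cap 1), s→tank (cap 2). Sum = 3.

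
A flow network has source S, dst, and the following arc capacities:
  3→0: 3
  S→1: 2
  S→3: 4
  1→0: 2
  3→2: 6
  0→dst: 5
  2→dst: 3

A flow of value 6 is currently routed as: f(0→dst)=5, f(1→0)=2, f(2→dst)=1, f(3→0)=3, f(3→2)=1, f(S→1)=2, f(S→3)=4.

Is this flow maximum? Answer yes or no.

Residual reachable from S: {S}; dst is not reachable.
Saturated cut: S→3, S→1 with total capacity 6 = current flow value. Flow is maximum.

Yes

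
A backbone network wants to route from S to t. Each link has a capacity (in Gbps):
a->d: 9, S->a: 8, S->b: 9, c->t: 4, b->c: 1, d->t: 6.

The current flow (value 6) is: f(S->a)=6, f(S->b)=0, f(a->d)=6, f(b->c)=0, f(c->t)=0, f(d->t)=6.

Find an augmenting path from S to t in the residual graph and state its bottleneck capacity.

S->b->c->t, bottleneck 1

Residual along S->b->c->t: S->b: 9, b->c: 1, c->t: 4.
Bottleneck = min = 1.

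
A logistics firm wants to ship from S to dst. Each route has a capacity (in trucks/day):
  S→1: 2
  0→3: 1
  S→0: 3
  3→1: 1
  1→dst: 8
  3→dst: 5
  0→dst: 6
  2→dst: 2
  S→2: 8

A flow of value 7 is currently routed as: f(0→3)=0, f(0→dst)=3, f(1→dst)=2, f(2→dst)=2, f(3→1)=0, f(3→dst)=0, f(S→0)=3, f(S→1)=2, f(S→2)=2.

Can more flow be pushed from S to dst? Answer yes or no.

Residual reachable from S: {2, S}; dst is not reachable.
Saturated cut: S→0, S→1, 2→dst with total capacity 7 = current flow value. Flow is maximum.

No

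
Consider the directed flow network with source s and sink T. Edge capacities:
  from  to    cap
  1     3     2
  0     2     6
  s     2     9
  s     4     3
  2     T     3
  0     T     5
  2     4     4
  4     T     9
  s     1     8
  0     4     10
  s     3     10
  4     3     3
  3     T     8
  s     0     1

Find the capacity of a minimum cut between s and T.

19

Max flow = 19 (via 5 augmenting paths).
In the residual at optimum, the set reachable from s is {1, 2, 3, s}.
Cut edges: s->0 (cap 1), s->4 (cap 3), 2->4 (cap 4), 2->T (cap 3), 3->T (cap 8). Sum = 19.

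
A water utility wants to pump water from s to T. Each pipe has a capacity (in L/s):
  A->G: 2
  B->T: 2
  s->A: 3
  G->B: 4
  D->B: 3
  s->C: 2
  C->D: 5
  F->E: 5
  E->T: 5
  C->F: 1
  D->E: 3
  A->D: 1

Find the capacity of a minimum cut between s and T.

Max flow = 5 (via 3 augmenting paths).
In the residual at optimum, the set reachable from s is {s}.
Cut edges: s->A (cap 3), s->C (cap 2). Sum = 5.

5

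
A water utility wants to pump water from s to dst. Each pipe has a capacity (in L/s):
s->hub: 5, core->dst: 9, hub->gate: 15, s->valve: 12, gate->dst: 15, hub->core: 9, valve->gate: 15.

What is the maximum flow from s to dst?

Augment s->hub->core->dst: bottleneck 5. Total 5.
Augment s->valve->gate->dst: bottleneck 12. Total 17.
No augmenting path remains in the residual graph.

17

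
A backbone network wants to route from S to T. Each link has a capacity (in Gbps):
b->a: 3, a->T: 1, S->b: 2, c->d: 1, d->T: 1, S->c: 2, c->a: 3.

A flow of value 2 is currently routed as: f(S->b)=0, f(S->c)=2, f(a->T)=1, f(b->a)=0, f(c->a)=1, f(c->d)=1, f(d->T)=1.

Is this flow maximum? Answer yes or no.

Yes

Residual reachable from S: {S, a, b, c}; T is not reachable.
Saturated cut: c->d, a->T with total capacity 2 = current flow value. Flow is maximum.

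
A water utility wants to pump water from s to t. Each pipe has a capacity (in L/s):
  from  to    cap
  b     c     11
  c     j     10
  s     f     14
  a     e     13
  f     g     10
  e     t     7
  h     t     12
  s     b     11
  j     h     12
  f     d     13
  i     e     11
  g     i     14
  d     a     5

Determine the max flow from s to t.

17

Augment s→f→d→a→e→t: bottleneck 5. Total 5.
Augment s→f→g→i→e→t: bottleneck 2. Total 7.
Augment s→b→c→j→h→t: bottleneck 10. Total 17.
No augmenting path remains in the residual graph.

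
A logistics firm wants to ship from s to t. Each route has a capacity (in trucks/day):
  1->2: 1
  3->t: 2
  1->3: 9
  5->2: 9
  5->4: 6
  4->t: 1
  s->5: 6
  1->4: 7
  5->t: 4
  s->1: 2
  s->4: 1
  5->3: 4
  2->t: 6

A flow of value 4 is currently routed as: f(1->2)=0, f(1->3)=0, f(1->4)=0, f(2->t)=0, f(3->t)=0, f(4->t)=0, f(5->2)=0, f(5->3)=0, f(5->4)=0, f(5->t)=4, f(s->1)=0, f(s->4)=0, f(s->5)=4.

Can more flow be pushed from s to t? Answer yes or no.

Residual path s->4->t has bottleneck 1 > 0.
Pushing 1 along it raises the flow to 5, so the given flow is not maximum.

Yes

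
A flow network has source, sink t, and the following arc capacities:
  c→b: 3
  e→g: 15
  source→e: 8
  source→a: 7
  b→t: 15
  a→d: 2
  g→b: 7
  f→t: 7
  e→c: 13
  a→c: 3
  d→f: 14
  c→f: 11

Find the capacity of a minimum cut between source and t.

Max flow = 13 (via 5 augmenting paths).
In the residual at optimum, the set reachable from source is {a, source}.
Cut edges: source→e (cap 8), a→c (cap 3), a→d (cap 2). Sum = 13.

13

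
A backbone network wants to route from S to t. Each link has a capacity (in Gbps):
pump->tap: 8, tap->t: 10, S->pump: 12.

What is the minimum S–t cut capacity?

8

Max flow = 8 (via 1 augmenting path).
In the residual at optimum, the set reachable from S is {S, pump}.
Cut edges: pump->tap (cap 8). Sum = 8.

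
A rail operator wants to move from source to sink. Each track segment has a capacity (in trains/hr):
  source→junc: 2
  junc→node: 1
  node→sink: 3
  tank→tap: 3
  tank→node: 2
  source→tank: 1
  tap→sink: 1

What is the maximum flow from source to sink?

Augment source→tank→tap→sink: bottleneck 1. Total 1.
Augment source→junc→node→sink: bottleneck 1. Total 2.
No augmenting path remains in the residual graph.

2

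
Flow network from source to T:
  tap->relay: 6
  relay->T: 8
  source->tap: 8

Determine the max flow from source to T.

6

Augment source->tap->relay->T: bottleneck 6. Total 6.
No augmenting path remains in the residual graph.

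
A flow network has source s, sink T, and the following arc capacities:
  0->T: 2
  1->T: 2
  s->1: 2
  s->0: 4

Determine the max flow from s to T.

4

Augment s->0->T: bottleneck 2. Total 2.
Augment s->1->T: bottleneck 2. Total 4.
No augmenting path remains in the residual graph.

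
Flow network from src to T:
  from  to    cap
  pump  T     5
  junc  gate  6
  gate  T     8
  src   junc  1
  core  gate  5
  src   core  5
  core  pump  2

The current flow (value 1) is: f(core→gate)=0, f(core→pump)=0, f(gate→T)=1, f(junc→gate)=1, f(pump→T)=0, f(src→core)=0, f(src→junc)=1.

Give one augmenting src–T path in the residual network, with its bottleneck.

Residual along src→core→gate→T: src→core: 5, core→gate: 5, gate→T: 7.
Bottleneck = min = 5.

src→core→gate→T, bottleneck 5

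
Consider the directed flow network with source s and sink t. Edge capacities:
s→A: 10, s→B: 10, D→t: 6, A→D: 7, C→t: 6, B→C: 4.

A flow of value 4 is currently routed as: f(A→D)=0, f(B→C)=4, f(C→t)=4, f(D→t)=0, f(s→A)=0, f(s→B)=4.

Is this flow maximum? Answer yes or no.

Residual path s→A→D→t has bottleneck 6 > 0.
Pushing 6 along it raises the flow to 10, so the given flow is not maximum.

No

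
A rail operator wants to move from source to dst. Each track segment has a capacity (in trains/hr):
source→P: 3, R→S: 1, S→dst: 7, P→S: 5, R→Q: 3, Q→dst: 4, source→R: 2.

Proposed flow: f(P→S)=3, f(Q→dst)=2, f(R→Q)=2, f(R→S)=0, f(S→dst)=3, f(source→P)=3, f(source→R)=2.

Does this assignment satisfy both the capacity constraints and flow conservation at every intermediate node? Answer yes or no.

Every edge has 0 ≤ f(e) ≤ cap(e).
At each intermediate node, inflow equals outflow.

Yes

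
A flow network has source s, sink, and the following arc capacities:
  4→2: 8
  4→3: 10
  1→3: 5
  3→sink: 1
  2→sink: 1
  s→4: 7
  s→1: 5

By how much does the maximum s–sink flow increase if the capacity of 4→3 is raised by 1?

Original max flow = 2.
Edge 4→3 does not cross the min cut (source side {1, 2, 3, 4, s}), so extra capacity there cannot help.
New max flow = 2. Increase = 0.

0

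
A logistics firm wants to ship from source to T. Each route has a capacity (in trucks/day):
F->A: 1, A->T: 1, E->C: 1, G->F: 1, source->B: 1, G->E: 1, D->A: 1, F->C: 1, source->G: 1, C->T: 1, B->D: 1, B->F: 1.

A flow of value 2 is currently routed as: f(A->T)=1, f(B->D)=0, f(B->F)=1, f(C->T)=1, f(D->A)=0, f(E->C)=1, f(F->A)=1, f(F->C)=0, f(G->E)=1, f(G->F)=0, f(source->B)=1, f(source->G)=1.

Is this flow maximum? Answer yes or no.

Yes

Residual reachable from source: {source}; T is not reachable.
Saturated cut: source->G, source->B with total capacity 2 = current flow value. Flow is maximum.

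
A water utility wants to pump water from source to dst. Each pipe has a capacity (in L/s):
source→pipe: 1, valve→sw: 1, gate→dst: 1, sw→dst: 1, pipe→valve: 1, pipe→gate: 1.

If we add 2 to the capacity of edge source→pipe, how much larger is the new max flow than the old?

Original max flow = 1.
After raising cap(source→pipe), augmenting paths through that edge carry 1 more unit.
New max flow = 2. Increase = 1.

1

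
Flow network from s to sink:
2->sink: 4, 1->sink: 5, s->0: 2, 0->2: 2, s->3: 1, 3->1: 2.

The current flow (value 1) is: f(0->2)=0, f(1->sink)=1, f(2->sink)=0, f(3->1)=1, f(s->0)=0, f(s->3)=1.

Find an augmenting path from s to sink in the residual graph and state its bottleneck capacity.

s->0->2->sink, bottleneck 2

Residual along s->0->2->sink: s->0: 2, 0->2: 2, 2->sink: 4.
Bottleneck = min = 2.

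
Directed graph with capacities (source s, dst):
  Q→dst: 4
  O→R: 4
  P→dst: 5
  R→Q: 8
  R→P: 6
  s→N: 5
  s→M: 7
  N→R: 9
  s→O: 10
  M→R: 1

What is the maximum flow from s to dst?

Augment s→N→R→Q→dst: bottleneck 4. Total 4.
Augment s→N→R→P→dst: bottleneck 1. Total 5.
Augment s→M→R→P→dst: bottleneck 1. Total 6.
Augment s→O→R→P→dst: bottleneck 3. Total 9.
No augmenting path remains in the residual graph.

9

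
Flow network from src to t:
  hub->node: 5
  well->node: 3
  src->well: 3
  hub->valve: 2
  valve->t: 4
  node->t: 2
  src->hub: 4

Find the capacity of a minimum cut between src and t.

Max flow = 4 (via 2 augmenting paths).
In the residual at optimum, the set reachable from src is {hub, node, src, well}.
Cut edges: hub->valve (cap 2), node->t (cap 2). Sum = 4.

4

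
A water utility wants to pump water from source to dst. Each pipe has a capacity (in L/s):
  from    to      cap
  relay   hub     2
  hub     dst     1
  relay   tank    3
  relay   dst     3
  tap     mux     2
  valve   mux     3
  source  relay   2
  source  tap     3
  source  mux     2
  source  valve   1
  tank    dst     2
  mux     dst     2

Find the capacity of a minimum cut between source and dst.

4

Max flow = 4 (via 2 augmenting paths).
In the residual at optimum, the set reachable from source is {mux, source, tap, valve}.
Cut edges: source→relay (cap 2), mux→dst (cap 2). Sum = 4.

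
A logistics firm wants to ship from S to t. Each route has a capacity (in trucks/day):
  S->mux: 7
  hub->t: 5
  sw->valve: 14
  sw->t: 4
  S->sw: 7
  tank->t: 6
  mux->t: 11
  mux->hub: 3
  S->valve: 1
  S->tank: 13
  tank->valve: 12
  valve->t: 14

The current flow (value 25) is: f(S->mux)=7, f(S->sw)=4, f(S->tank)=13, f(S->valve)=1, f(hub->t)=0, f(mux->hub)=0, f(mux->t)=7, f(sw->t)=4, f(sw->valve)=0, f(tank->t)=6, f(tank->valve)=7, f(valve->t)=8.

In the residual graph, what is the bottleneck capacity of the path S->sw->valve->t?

Residual capacities along the path: S->sw: 3, sw->valve: 14, valve->t: 6.
Minimum is 3.

3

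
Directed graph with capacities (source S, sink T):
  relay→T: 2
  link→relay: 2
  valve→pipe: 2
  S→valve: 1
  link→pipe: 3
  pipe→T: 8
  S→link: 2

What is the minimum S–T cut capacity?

3

Max flow = 3 (via 2 augmenting paths).
In the residual at optimum, the set reachable from S is {S}.
Cut edges: S→valve (cap 1), S→link (cap 2). Sum = 3.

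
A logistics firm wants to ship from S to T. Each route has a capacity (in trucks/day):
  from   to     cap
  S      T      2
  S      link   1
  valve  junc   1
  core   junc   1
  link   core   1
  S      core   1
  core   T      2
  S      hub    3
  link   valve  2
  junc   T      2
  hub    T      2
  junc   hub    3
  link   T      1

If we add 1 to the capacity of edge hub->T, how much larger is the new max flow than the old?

Original max flow = 6.
After raising cap(hub->T), augmenting paths through that edge carry 1 more unit.
New max flow = 7. Increase = 1.

1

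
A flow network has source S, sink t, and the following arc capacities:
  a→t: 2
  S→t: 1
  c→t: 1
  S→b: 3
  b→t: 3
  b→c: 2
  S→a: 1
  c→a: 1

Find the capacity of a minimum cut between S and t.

5

Max flow = 5 (via 3 augmenting paths).
In the residual at optimum, the set reachable from S is {S}.
Cut edges: S→b (cap 3), S→a (cap 1), S→t (cap 1). Sum = 5.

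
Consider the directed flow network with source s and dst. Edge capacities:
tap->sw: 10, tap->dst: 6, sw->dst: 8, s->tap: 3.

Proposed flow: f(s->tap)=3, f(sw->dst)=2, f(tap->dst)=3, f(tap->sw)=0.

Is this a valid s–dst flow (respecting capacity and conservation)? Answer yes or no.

Conservation fails at sw: inflow 0 ≠ outflow 2.

No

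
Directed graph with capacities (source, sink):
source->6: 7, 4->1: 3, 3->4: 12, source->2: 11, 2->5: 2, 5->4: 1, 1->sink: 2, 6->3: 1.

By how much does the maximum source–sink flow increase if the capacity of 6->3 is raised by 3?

0

Original max flow = 2.
Even with extra capacity on 6->3, another cut of capacity 2 remains binding.
New max flow = 2. Increase = 0.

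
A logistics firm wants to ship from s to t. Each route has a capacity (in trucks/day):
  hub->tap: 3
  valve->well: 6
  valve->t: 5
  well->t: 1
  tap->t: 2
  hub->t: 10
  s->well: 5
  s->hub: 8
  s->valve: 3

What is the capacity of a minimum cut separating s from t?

Max flow = 12 (via 3 augmenting paths).
In the residual at optimum, the set reachable from s is {s, well}.
Cut edges: s->hub (cap 8), s->valve (cap 3), well->t (cap 1). Sum = 12.

12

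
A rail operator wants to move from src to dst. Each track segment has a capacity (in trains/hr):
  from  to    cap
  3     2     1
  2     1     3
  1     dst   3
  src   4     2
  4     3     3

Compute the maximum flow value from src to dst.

1

Augment src->4->3->2->1->dst: bottleneck 1. Total 1.
No augmenting path remains in the residual graph.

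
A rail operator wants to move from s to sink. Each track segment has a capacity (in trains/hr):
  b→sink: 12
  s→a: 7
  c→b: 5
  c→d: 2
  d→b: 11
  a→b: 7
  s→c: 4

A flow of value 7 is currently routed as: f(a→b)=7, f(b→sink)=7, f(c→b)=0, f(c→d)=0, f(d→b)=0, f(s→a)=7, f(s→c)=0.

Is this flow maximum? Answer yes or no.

Residual path s→c→b→sink has bottleneck 4 > 0.
Pushing 4 along it raises the flow to 11, so the given flow is not maximum.

No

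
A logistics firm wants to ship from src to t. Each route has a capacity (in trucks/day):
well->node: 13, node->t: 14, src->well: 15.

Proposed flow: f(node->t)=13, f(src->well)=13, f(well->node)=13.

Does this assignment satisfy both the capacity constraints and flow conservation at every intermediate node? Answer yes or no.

Yes

Every edge has 0 ≤ f(e) ≤ cap(e).
At each intermediate node, inflow equals outflow.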